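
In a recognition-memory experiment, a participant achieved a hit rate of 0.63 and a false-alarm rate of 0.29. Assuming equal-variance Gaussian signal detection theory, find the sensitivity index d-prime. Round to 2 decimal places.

z(0.63) = 0.332, z(0.29) = -0.553
d' = z(H) − z(FA) = 0.332 − (-0.553) = 0.885

d-prime = 0.89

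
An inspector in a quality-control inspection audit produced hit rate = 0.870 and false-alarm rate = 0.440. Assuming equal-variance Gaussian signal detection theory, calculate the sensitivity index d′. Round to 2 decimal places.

z(H) = 1.126
z(FA) = -0.151
d' = z(H) − z(FA) = 1.126 − (-0.151) = 1.277

d′ = 1.28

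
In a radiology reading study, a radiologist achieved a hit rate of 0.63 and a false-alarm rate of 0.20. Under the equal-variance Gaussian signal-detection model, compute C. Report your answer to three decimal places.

C = 0.255

z(H) = 0.3319
z(FA) = -0.8416
c = −½·[z(H) + z(FA)] = −0.5 × (0.3319 + (-0.8416)) = 0.25485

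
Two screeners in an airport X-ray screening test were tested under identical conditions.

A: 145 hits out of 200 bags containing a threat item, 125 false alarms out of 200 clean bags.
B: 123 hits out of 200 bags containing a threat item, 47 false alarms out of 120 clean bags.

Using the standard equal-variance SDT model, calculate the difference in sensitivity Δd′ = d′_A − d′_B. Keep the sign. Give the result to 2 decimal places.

Δd′ = -0.29

A: z(0.7250) = 0.598, z(0.6250) = 0.319, d' = 0.279
B: z(0.6150) = 0.292, z(0.3917) = -0.275, d' = 0.567
Δd' = d'_A − d'_B = 0.279 − 0.567 = -0.288
B has the higher sensitivity.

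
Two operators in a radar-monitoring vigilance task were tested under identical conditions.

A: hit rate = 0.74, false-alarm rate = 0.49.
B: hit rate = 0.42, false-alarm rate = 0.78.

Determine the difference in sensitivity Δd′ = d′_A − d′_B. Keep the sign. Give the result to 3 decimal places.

Δd′ = 1.643

A: z(0.74) = 0.6433, z(0.49) = -0.0251, d' = 0.6684
B: z(0.42) = -0.2019, z(0.78) = 0.7722, d' = -0.9741
Δd' = d'_A − d'_B = 0.6684 − (-0.9741) = 1.6425
A has the higher sensitivity.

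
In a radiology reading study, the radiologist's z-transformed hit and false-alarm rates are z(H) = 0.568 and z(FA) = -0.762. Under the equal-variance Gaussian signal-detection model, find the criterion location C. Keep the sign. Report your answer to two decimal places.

C = 0.10

c = −½·[z(H) + z(FA)] = −½·(0.568 + (-0.762)) = 0.097
c > 0: the radiologist has a conservative response bias.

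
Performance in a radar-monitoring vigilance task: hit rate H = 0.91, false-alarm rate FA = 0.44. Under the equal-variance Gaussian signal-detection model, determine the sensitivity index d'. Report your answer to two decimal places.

z(H) = 1.341
z(FA) = -0.151
d' = z(H) − z(FA) = 1.341 − (-0.151) = 1.492

d' = 1.49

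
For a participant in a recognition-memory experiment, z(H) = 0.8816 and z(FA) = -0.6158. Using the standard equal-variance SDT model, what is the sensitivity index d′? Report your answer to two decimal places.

d' = z(H) − z(FA) = 0.8816 − (-0.6158) = 1.4974

d′ = 1.50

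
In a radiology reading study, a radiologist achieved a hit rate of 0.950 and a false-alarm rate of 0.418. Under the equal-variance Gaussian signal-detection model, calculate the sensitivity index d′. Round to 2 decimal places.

d′ = 1.85

Φ⁻¹(H) = Φ⁻¹(0.950) = 1.645
Φ⁻¹(FA) = Φ⁻¹(0.418) = -0.207
d' = z(H) − z(FA) = 1.645 − (-0.207) = 1.852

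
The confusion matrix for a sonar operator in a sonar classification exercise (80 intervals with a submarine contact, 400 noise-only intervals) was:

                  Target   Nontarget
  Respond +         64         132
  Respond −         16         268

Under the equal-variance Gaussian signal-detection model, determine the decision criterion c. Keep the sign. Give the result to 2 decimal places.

H = 64/80 = 0.8000
FA = 132/400 = 0.3300
z(0.8000) = 0.8416, z(0.3300) = -0.4399
c = −½·[z(H) + z(FA)] = −0.5 × (0.8416 + (-0.4399)) = -0.20085
c < 0: the sonar operator has a liberal response bias.

c = -0.20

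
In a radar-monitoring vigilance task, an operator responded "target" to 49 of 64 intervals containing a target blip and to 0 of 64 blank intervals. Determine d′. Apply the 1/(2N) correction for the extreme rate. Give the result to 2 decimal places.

d′ = 3.14

The false-alarm rate is 0/64 = 0, so apply the 1/(2N) correction: FA → 1/(2·64) = 0.00781.
z(H) = z(0.76562) = 0.724
z(FA) = z(0.00781) = -2.418
d' = 0.724 − (-2.418) = 3.142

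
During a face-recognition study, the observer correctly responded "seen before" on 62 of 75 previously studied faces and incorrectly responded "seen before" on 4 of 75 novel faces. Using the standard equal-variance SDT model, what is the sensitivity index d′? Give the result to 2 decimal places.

H = 62/75 = 0.8267
FA = 4/75 = 0.0533
Φ⁻¹(0.8267) = 0.9412, Φ⁻¹(0.0533) = -1.6137
d' = z(H) − z(FA) = 0.9412 − (-1.6137) = 2.5549

d′ = 2.55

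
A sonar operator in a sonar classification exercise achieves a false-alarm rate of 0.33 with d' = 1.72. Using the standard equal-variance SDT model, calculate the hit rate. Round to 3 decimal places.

z(false-alarm rate) = z(0.33) = -0.4399
z(H) = z(FA) + d' = -0.4399 + 1.72 = 1.2801
hit rate = Φ(1.2801) = 0.8997

hit rate = 0.900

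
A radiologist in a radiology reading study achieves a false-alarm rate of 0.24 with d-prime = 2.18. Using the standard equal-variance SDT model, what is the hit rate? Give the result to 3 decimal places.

z(false-alarm rate) = z(0.24) = -0.7063
z(H) = z(FA) + d' = -0.7063 + 2.18 = 1.4737
hit rate = Φ(1.4737) = 0.9297

hit rate = 0.930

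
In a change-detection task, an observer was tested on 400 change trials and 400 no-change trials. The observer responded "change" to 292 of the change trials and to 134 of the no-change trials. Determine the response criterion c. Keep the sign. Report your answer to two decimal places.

H = 292/400 = 0.7300
FA = 134/400 = 0.3350
z(0.7300) = 0.6128, z(0.3350) = -0.4261
c = −½·[z(H) + z(FA)] = −0.5 × (0.6128 + (-0.4261)) = -0.09335
c < 0: the observer has a liberal response bias.

c = -0.09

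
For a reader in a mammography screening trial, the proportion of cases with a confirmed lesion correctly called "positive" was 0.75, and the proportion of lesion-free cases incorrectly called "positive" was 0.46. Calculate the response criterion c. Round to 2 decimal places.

c = -0.29

z(H) = 0.6745
z(FA) = -0.1004
c = −½·[z(H) + z(FA)] = −0.5 × (0.6745 + (-0.1004)) = -0.28705
c < 0: the reader has a liberal response bias.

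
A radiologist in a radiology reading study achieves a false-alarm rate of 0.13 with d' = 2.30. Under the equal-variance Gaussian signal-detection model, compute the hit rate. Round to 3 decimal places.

hit rate = 0.880

z(false-alarm rate) = z(0.13) = -1.1264
z(H) = z(FA) + d' = -1.1264 + 2.30 = 1.1736
hit rate = Φ(1.1736) = 0.8797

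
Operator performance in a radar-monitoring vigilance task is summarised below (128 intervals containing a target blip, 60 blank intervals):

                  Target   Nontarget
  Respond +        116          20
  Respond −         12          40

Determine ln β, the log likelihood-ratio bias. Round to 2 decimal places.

H = 116/128 = 0.9062
FA = 20/60 = 0.3333
Φ⁻¹(0.9062) = 1.318, Φ⁻¹(0.3333) = -0.431
ln β = −½·[z(H)² − z(FA)²] = −0.5 × (1.737 − 0.186) = -0.7755

ln β = -0.78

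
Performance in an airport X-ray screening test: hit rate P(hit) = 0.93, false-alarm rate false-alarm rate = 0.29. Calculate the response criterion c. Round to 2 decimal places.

Φ⁻¹(H) = Φ⁻¹(0.93) = 1.4758
Φ⁻¹(FA) = Φ⁻¹(0.29) = -0.5534
c = −½·[z(H) + z(FA)] = −0.5 × (1.4758 + (-0.5534)) = -0.4612
c < 0: the screener has a liberal response bias.

c = -0.46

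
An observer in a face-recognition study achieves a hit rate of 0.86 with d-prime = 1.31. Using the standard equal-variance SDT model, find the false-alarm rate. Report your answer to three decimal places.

z(hit rate) = z(0.86) = 1.0803
z(FA) = z(H) − d' = 1.0803 − 1.31 = -0.2297
false-alarm rate = Φ(-0.2297) = 0.4092

false-alarm rate = 0.409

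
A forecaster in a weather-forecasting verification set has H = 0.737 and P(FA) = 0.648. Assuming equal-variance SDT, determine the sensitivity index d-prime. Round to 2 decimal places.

d-prime = 0.25

z(0.737) = 0.634, z(0.648) = 0.380
d' = z(H) − z(FA) = 0.634 − 0.380 = 0.254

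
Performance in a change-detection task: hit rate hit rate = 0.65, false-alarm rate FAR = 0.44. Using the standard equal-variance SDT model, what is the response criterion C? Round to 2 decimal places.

C = -0.12

z(H) = z(0.65) = 0.385
z(FA) = z(0.44) = -0.151
c = −½·[z(H) + z(FA)] = −0.5 × (0.385 + (-0.151)) = -0.117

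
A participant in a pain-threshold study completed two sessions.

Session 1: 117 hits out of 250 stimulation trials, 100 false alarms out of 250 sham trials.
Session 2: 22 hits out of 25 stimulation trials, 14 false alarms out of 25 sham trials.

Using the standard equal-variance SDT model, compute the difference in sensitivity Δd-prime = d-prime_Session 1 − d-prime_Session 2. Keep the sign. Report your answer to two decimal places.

Δd-prime = -0.85

Session 1: z(0.4680) = -0.080, z(0.4000) = -0.253, d' = 0.173
Session 2: z(0.8800) = 1.175, z(0.5600) = 0.151, d' = 1.024
Δd' = d'_Session 1 − d'_Session 2 = 0.173 − 1.024 = -0.851
Session 2 has the higher sensitivity.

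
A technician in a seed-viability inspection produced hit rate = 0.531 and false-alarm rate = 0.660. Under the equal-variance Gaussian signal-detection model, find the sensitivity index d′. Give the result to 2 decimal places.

d′ = -0.33

z(H) = z(0.531) = 0.078
z(FA) = z(0.660) = 0.412
d' = z(H) − z(FA) = 0.078 − 0.412 = -0.334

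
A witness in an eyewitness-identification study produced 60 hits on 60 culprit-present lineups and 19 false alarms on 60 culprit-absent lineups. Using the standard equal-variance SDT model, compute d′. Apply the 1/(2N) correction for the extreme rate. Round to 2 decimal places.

The hit rate is 60/60 = 1, so apply the 1/(2N) correction: H → 1 − 1/(2·60) = 0.99167.
z(H) = z(0.99167) = 2.394
z(FA) = z(0.31667) = -0.477
d' = 2.394 − (-0.477) = 2.871

d′ = 2.87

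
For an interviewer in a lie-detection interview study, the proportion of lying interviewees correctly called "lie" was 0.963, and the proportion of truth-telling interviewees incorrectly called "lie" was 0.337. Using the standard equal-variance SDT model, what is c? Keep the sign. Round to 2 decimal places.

c = -0.68

z(H) = z(0.963) = 1.787
z(FA) = z(0.337) = -0.421
c = −½·[z(H) + z(FA)] = −0.5 × (1.787 + (-0.421)) = -0.683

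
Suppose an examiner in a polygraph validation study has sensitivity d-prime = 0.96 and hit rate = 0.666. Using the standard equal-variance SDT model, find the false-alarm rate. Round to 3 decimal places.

false-alarm rate = 0.298

z(hit rate) = z(0.666) = 0.4289
z(FA) = z(H) − d' = 0.4289 − 0.96 = -0.5311
false-alarm rate = Φ(-0.5311) = 0.2977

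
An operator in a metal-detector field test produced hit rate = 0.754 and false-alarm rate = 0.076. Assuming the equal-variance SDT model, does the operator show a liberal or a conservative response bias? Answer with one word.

z(H) = 0.687, z(FA) = -1.433
c = −½·(z(H) + z(FA)) = 0.373
c > 0 → conservative criterion (biased toward responding “no”).

conservative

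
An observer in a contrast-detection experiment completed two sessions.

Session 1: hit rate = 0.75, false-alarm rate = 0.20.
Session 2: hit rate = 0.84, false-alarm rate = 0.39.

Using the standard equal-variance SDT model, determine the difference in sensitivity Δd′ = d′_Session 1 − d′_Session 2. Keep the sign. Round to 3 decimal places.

Session 1: z(0.75) = 0.6745, z(0.20) = -0.8416, d' = 1.5161
Session 2: z(0.84) = 0.9945, z(0.39) = -0.2793, d' = 1.2738
Δd' = d'_Session 1 − d'_Session 2 = 1.5161 − 1.2738 = 0.2423
Session 1 has the higher sensitivity.

Δd′ = 0.242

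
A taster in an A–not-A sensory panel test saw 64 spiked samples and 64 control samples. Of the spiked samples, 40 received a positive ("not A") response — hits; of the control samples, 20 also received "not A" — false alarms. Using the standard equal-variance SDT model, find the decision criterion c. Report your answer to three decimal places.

H = 40/64 = 0.6250
FA = 20/64 = 0.3125
z(0.6250) = 0.3186, z(0.3125) = -0.4888
c = −½·[z(H) + z(FA)] = −0.5 × (0.3186 + (-0.4888)) = 0.0851

c = 0.085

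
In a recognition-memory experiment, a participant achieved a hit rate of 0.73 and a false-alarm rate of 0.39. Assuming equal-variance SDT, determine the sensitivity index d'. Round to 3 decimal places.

d' = 0.892

z(0.73) = 0.6128, z(0.39) = -0.2793
d' = z(H) − z(FA) = 0.6128 − (-0.2793) = 0.8921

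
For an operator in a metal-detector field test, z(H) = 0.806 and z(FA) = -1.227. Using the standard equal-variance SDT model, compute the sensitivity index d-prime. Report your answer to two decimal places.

d' = z(H) − z(FA) = 0.806 − (-1.227) = 2.033

d-prime = 2.03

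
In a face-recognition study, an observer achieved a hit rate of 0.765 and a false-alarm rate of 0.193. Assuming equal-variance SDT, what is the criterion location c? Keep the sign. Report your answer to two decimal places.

c = 0.07

z(0.765) = 0.722, z(0.193) = -0.867
c = −½·[z(H) + z(FA)] = −0.5 × (0.722 + (-0.867)) = 0.0725
c > 0: the observer has a conservative response bias.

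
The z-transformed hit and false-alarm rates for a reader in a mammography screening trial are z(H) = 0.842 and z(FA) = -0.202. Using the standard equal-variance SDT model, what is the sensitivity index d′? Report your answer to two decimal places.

d′ = 1.04

d' = z(H) − z(FA) = 0.842 − (-0.202) = 1.044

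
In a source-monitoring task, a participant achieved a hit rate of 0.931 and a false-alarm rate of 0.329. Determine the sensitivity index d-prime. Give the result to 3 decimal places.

z(H) = z(0.931) = 1.4833
z(FA) = z(0.329) = -0.4427
d' = z(H) − z(FA) = 1.4833 − (-0.4427) = 1.9260

d-prime = 1.926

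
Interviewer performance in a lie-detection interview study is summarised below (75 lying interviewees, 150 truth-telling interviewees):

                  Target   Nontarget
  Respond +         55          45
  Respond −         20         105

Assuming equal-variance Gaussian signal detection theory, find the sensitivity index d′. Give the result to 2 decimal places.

H = 55/75 = 0.7333
FA = 45/150 = 0.3000
z(0.7333) = 0.623, z(0.3000) = -0.524
d' = z(H) − z(FA) = 0.623 − (-0.524) = 1.147

d′ = 1.15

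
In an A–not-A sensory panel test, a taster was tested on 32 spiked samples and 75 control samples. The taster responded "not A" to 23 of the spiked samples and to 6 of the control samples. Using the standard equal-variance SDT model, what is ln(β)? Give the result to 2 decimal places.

H = 23/32 = 0.7188
FA = 6/75 = 0.0800
z(H) = z(0.7188) = 0.579
z(FA) = z(0.0800) = -1.405
ln β = −½·[z(H)² − z(FA)²] = −0.5 × (0.335 − 1.974) = 0.8195

ln β = 0.82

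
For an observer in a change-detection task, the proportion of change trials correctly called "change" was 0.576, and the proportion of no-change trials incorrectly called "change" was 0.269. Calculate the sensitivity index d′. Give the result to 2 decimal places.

d′ = 0.81

z(H) = 0.1917
z(FA) = -0.6158
d' = z(H) − z(FA) = 0.1917 − (-0.6158) = 0.8075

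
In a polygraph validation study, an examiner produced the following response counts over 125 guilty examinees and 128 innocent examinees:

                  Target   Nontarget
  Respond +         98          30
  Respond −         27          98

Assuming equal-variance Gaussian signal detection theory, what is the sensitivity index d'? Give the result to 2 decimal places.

H = 98/125 = 0.7840
FA = 30/128 = 0.2344
z(0.7840) = 0.786, z(0.2344) = -0.724
d' = z(H) − z(FA) = 0.786 − (-0.724) = 1.510

d' = 1.51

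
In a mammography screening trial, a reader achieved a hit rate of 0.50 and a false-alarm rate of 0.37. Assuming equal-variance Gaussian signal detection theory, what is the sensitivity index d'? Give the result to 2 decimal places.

z(H) = z(0.50) = 0.0000
z(FA) = z(0.37) = -0.3319
d' = z(H) − z(FA) = 0.0000 − (-0.3319) = 0.3319

d' = 0.33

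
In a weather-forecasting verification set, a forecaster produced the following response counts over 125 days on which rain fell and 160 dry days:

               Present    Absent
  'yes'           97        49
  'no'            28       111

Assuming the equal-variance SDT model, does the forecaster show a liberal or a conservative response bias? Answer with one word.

z(H) = 0.759, z(FA) = -0.507
c = −½·(z(H) + z(FA)) = -0.126
c < 0 → liberal criterion (biased toward responding “yes”).

liberal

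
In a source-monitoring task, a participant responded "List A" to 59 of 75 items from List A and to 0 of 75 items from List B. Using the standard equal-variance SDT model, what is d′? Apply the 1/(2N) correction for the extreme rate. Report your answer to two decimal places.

The false-alarm rate is 0/75 = 0, so apply the 1/(2N) correction: FA → 1/(2·75) = 0.00667.
z(H) = z(0.78667) = 0.795
z(FA) = z(0.00667) = -2.475
d' = 0.795 − (-2.475) = 3.270

d′ = 3.27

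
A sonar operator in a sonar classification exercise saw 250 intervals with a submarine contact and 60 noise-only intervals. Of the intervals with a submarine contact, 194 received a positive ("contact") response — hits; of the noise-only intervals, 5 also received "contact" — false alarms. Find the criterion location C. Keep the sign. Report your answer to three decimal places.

C = 0.312

H = 194/250 = 0.7760
FA = 5/60 = 0.0833
z(H) = z(0.7760) = 0.7588
z(FA) = z(0.0833) = -1.3832
c = −½·[z(H) + z(FA)] = −0.5 × (0.7588 + (-1.3832)) = 0.3122
c > 0: the sonar operator has a conservative response bias.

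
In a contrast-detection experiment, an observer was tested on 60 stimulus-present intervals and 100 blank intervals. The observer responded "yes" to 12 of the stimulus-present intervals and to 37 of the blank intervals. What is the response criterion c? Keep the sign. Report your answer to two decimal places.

H = 12/60 = 0.2000
FA = 37/100 = 0.3700
z(H) = -0.8416
z(FA) = -0.3319
c = −½·[z(H) + z(FA)] = −0.5 × (-0.8416 + (-0.3319)) = 0.58675
c > 0: the observer has a conservative response bias.

c = 0.59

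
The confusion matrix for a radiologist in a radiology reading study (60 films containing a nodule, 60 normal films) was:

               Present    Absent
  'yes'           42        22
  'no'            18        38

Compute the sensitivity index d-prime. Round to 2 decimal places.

H = 42/60 = 0.7000
FA = 22/60 = 0.3667
Φ⁻¹(H) = Φ⁻¹(0.7000) = 0.5244
Φ⁻¹(FA) = Φ⁻¹(0.3667) = -0.3406
d' = z(H) − z(FA) = 0.5244 − (-0.3406) = 0.8650

d-prime = 0.87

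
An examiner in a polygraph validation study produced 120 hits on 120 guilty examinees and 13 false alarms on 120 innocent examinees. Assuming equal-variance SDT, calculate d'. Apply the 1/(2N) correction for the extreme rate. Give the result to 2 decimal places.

The hit rate is 120/120 = 1, so apply the 1/(2N) correction: H → 1 − 1/(2·120) = 0.99583.
z(H) = z(0.99583) = 2.638
z(FA) = z(0.10833) = -1.235
d' = 2.638 − (-1.235) = 3.873

d' = 3.87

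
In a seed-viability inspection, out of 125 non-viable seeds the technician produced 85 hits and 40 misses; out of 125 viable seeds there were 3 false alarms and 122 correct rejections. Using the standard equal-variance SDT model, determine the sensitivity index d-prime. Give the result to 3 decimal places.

d-prime = 2.445

H = 85/125 = 0.6800
FA = 3/125 = 0.0240
Φ⁻¹(0.6800) = 0.4677, Φ⁻¹(0.0240) = -1.9774
d' = z(H) − z(FA) = 0.4677 − (-1.9774) = 2.4451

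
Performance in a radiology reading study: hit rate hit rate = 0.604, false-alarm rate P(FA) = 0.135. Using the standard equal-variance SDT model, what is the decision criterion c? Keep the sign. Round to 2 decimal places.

c = 0.42

z(0.604) = 0.264, z(0.135) = -1.103
c = −½·[z(H) + z(FA)] = −0.5 × (0.264 + (-1.103)) = 0.4195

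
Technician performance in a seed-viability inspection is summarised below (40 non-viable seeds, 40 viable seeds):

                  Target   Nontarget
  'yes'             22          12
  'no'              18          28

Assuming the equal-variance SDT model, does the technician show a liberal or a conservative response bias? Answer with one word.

conservative

z(H) = 0.126, z(FA) = -0.524
c = −½·(z(H) + z(FA)) = 0.199
c > 0 → conservative criterion (biased toward responding “no”).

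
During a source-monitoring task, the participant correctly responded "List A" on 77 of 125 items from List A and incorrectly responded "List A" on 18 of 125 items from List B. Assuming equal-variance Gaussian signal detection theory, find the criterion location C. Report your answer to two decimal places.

H = 77/125 = 0.6160
FA = 18/125 = 0.1440
Φ⁻¹(H) = 0.2950
Φ⁻¹(FA) = -1.0625
c = −½·[z(H) + z(FA)] = −0.5 × (0.2950 + (-1.0625)) = 0.38375

C = 0.38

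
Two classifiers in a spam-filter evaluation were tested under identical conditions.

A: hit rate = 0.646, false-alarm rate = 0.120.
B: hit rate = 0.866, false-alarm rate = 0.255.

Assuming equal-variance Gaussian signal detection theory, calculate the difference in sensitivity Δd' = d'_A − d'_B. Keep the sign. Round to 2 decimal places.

Δd' = -0.22

A: z(0.646) = 0.375, z(0.120) = -1.175, d' = 1.550
B: z(0.866) = 1.108, z(0.255) = -0.659, d' = 1.767
Δd' = d'_A − d'_B = 1.550 − 1.767 = -0.217
B has the higher sensitivity.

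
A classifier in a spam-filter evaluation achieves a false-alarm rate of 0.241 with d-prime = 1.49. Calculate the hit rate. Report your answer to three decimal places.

z(false-alarm rate) = z(0.241) = -0.7031
z(H) = z(FA) + d' = -0.7031 + 1.49 = 0.7869
hit rate = Φ(0.7869) = 0.7843

hit rate = 0.784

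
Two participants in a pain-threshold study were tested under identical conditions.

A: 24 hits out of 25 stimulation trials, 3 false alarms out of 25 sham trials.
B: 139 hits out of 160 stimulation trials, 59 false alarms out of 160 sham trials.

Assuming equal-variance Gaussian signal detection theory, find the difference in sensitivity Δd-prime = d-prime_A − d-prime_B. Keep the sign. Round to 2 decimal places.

Δd-prime = 1.47

A: z(0.9600) = 1.751, z(0.1200) = -1.175, d' = 2.926
B: z(0.8688) = 1.121, z(0.3688) = -0.335, d' = 1.456
Δd' = d'_A − d'_B = 2.926 − 1.456 = 1.470
A has the higher sensitivity.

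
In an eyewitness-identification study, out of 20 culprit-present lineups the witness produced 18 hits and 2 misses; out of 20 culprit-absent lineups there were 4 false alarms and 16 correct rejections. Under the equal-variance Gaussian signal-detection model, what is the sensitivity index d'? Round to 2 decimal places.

d' = 2.12

H = 18/20 = 0.9000
FA = 4/20 = 0.2000
z(H) = z(0.9000) = 1.2816
z(FA) = z(0.2000) = -0.8416
d' = z(H) − z(FA) = 1.2816 − (-0.8416) = 2.1232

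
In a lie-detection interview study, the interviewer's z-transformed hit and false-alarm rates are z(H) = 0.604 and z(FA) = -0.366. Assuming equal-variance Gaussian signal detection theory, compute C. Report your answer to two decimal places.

c = −½·[z(H) + z(FA)] = −½·(0.604 + (-0.366)) = -0.119

C = -0.12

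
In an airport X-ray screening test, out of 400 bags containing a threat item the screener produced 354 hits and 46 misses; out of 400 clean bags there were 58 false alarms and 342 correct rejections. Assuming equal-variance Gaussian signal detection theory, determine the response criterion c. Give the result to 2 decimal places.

c = -0.07

H = 354/400 = 0.8850
FA = 58/400 = 0.1450
z(H) = 1.2004
z(FA) = -1.0581
c = −½·[z(H) + z(FA)] = −0.5 × (1.2004 + (-1.0581)) = -0.07115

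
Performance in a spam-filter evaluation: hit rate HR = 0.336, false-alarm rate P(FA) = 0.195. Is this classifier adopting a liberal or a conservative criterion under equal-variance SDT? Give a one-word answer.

z(H) = -0.423, z(FA) = -0.860
c = −½·(z(H) + z(FA)) = 0.6415
c > 0 → conservative criterion (biased toward responding “no”).

conservative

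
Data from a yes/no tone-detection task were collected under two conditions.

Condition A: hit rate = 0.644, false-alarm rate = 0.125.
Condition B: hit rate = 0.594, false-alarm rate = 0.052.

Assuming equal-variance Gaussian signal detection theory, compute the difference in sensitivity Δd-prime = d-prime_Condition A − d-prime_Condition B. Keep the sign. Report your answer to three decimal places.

Δd-prime = -0.344

Condition A: z(0.644) = 0.3692, z(0.125) = -1.1503, d' = 1.5195
Condition B: z(0.594) = 0.2378, z(0.052) = -1.6258, d' = 1.8636
Δd' = d'_Condition A − d'_Condition B = 1.5195 − 1.8636 = -0.3441
Condition B has the higher sensitivity.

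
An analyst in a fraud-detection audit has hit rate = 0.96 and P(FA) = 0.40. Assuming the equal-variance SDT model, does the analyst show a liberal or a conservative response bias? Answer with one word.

z(H) = 1.751, z(FA) = -0.253
c = −½·(z(H) + z(FA)) = -0.749
c < 0 → liberal criterion (biased toward responding “yes”).

liberal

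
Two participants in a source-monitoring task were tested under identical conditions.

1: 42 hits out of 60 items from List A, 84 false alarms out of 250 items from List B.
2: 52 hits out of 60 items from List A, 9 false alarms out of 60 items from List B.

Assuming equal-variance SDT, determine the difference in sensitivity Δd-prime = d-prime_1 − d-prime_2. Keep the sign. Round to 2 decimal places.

Δd-prime = -1.20

1: z(0.7000) = 0.524, z(0.3360) = -0.423, d' = 0.947
2: z(0.8667) = 1.111, z(0.1500) = -1.036, d' = 2.147
Δd' = d'_1 − d'_2 = 0.947 − 2.147 = -1.200
2 has the higher sensitivity.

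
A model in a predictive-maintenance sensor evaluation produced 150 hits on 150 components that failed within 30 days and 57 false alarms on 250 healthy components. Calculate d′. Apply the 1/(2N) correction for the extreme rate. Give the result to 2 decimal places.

d′ = 3.46

The hit rate is 150/150 = 1, so apply the 1/(2N) correction: H → 1 − 1/(2·150) = 0.99667.
z(H) = z(0.99667) = 2.713
z(FA) = z(0.22800) = -0.745
d' = 2.713 − (-0.745) = 3.458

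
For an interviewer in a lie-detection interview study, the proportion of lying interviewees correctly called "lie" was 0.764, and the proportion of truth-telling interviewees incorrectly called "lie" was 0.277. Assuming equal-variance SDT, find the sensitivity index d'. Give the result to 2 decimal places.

d' = 1.31

Φ⁻¹(H) = Φ⁻¹(0.764) = 0.7192
Φ⁻¹(FA) = Φ⁻¹(0.277) = -0.5918
d' = z(H) − z(FA) = 0.7192 − (-0.5918) = 1.3110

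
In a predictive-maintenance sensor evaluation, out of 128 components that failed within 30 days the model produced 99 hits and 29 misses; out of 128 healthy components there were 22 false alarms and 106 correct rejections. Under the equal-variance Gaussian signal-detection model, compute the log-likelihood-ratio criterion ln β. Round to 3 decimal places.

H = 99/128 = 0.7734
FA = 22/128 = 0.1719
z(H) = z(0.7734) = 0.7501
z(FA) = z(0.1719) = -0.9467
ln β = −½·[z(H)² − z(FA)²] = −0.5 × (0.5627 − 0.8962) = 0.16675

ln β = 0.167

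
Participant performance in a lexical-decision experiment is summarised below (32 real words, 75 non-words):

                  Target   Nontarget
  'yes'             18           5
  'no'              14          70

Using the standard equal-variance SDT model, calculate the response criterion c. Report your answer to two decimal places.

c = 0.67

H = 18/32 = 0.5625
FA = 5/75 = 0.0667
Φ⁻¹(0.5625) = 0.157, Φ⁻¹(0.0667) = -1.501
c = −½·[z(H) + z(FA)] = −0.5 × (0.157 + (-1.501)) = 0.672
c > 0: the participant has a conservative response bias.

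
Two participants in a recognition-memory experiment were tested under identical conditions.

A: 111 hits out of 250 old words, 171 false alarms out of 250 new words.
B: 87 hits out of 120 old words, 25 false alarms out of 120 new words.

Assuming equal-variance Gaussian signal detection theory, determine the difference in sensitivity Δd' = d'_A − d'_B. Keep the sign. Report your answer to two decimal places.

Δd' = -2.03

A: z(0.4440) = -0.141, z(0.6840) = 0.479, d' = -0.620
B: z(0.7250) = 0.598, z(0.2083) = -0.812, d' = 1.410
Δd' = d'_A − d'_B = -0.620 − 1.410 = -2.030
B has the higher sensitivity.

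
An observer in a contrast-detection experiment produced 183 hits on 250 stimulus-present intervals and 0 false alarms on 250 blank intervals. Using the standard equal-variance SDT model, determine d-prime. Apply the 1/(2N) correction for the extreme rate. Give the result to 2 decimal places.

The false-alarm rate is 0/250 = 0, so apply the 1/(2N) correction: FA → 1/(2·250) = 0.00200.
z(H) = z(0.73200) = 0.619
z(FA) = z(0.00200) = -2.878
d' = 0.619 − (-2.878) = 3.497

d-prime = 3.50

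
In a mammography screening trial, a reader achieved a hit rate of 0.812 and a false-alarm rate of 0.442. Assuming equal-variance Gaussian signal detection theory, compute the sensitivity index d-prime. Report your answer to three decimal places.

d-prime = 1.031

z(0.812) = 0.8853, z(0.442) = -0.1459
d' = z(H) − z(FA) = 0.8853 − (-0.1459) = 1.0312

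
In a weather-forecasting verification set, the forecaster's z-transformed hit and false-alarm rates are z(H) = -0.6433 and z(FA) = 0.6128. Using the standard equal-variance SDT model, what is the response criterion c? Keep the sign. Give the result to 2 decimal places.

c = 0.02

c = −½·[z(H) + z(FA)] = −½·(-0.6433 + 0.6128) = 0.01525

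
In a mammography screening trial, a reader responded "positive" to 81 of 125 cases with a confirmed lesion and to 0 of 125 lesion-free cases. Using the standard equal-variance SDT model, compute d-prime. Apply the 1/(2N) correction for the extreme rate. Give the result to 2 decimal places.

d-prime = 3.03

The false-alarm rate is 0/125 = 0, so apply the 1/(2N) correction: FA → 1/(2·125) = 0.00400.
z(H) = z(0.64800) = 0.380
z(FA) = z(0.00400) = -2.652
d' = 0.380 − (-2.652) = 3.032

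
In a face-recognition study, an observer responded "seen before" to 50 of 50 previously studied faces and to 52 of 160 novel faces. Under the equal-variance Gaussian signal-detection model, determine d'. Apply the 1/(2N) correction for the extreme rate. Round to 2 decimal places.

The hit rate is 50/50 = 1, so apply the 1/(2N) correction: H → 1 − 1/(2·50) = 0.99000.
z(H) = z(0.99000) = 2.326
z(FA) = z(0.32500) = -0.454
d' = 2.326 − (-0.454) = 2.780

d' = 2.78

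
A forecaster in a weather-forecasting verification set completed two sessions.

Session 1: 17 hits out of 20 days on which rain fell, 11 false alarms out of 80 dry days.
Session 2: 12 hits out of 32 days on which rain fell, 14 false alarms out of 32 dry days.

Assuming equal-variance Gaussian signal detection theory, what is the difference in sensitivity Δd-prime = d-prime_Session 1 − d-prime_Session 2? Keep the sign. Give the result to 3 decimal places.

Δd-prime = 2.289

Session 1: z(0.8500) = 1.0364, z(0.1375) = -1.0916, d' = 2.1280
Session 2: z(0.3750) = -0.3186, z(0.4375) = -0.1573, d' = -0.1613
Δd' = d'_Session 1 − d'_Session 2 = 2.1280 − (-0.1613) = 2.2893
Session 1 has the higher sensitivity.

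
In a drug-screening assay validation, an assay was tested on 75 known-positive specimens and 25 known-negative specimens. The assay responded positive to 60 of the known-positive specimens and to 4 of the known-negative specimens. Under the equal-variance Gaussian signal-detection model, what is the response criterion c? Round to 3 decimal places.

c = 0.076

H = 60/75 = 0.8000
FA = 4/25 = 0.1600
z(0.8000) = 0.8416, z(0.1600) = -0.9945
c = −½·[z(H) + z(FA)] = −0.5 × (0.8416 + (-0.9945)) = 0.07645
c > 0: the assay has a conservative response bias.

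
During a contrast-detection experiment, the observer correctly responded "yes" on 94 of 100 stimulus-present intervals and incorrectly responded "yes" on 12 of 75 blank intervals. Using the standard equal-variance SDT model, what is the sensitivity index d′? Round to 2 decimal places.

H = 94/100 = 0.9400
FA = 12/75 = 0.1600
z(0.9400) = 1.555, z(0.1600) = -0.994
d' = z(H) − z(FA) = 1.555 − (-0.994) = 2.549

d′ = 2.55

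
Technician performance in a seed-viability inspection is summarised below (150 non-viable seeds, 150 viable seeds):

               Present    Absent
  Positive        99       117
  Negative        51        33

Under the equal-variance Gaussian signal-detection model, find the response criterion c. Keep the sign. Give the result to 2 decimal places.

H = 99/150 = 0.6600
FA = 117/150 = 0.7800
z(H) = z(0.6600) = 0.4125
z(FA) = z(0.7800) = 0.7722
c = −½·[z(H) + z(FA)] = −0.5 × (0.4125 + 0.7722) = -0.59235

c = -0.59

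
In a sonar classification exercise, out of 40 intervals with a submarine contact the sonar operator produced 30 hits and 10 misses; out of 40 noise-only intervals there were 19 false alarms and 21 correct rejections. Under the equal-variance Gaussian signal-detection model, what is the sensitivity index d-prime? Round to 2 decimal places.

d-prime = 0.74

H = 30/40 = 0.7500
FA = 19/40 = 0.4750
Φ⁻¹(H) = Φ⁻¹(0.7500) = 0.6745
Φ⁻¹(FA) = Φ⁻¹(0.4750) = -0.0627
d' = z(H) − z(FA) = 0.6745 − (-0.0627) = 0.7372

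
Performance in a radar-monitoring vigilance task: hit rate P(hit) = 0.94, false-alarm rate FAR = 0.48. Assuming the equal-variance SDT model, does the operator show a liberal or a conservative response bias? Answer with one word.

z(H) = 1.555, z(FA) = -0.050
c = −½·(z(H) + z(FA)) = -0.7525
c < 0 → liberal criterion (biased toward responding “yes”).

liberal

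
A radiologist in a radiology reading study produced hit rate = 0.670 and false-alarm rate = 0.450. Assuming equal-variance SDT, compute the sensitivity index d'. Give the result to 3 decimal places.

d' = 0.566

z(H) = 0.4399
z(FA) = -0.1257
d' = z(H) − z(FA) = 0.4399 − (-0.1257) = 0.5656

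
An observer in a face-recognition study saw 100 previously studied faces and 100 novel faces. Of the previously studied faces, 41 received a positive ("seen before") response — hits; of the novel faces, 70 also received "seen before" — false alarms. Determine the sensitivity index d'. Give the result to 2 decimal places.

d' = -0.75

H = 41/100 = 0.4100
FA = 70/100 = 0.7000
z(H) = z(0.4100) = -0.228
z(FA) = z(0.7000) = 0.524
d' = z(H) − z(FA) = -0.228 − 0.524 = -0.752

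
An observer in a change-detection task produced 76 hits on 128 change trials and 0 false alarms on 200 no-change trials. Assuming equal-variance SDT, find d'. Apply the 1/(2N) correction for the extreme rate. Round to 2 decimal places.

The false-alarm rate is 0/200 = 0, so apply the 1/(2N) correction: FA → 1/(2·200) = 0.00250.
z(H) = z(0.59375) = 0.237
z(FA) = z(0.00250) = -2.807
d' = 0.237 − (-2.807) = 3.044

d' = 3.04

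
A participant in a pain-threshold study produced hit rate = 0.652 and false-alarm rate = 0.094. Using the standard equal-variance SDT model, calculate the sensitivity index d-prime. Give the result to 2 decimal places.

d-prime = 1.71

z(H) = 0.3907
z(FA) = -1.3165
d' = z(H) − z(FA) = 0.3907 − (-1.3165) = 1.7072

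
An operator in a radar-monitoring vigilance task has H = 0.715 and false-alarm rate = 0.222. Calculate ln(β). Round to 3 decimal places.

z(H) = 0.5681
z(FA) = -0.7655
ln β = −½·[z(H)² − z(FA)²] = −0.5 × (0.3227 − 0.5860) = 0.13165

ln β = 0.132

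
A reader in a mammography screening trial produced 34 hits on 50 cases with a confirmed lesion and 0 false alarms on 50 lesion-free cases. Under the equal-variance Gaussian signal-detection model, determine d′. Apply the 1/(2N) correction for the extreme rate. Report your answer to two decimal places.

d′ = 2.79

The false-alarm rate is 0/50 = 0, so apply the 1/(2N) correction: FA → 1/(2·50) = 0.01000.
z(H) = z(0.68000) = 0.468
z(FA) = z(0.01000) = -2.326
d' = 0.468 − (-2.326) = 2.794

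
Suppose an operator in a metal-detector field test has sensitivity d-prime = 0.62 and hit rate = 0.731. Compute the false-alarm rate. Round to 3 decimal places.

z(hit rate) = z(0.731) = 0.6158
z(FA) = z(H) − d' = 0.6158 − 0.62 = -0.0042
false-alarm rate = Φ(-0.0042) = 0.4983

false-alarm rate = 0.498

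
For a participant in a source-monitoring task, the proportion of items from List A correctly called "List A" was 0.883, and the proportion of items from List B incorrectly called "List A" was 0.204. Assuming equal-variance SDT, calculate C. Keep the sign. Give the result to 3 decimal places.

z(0.883) = 1.1901, z(0.204) = -0.8274
c = −½·[z(H) + z(FA)] = −0.5 × (1.1901 + (-0.8274)) = -0.18135
c < 0: the participant has a liberal response bias.

C = -0.181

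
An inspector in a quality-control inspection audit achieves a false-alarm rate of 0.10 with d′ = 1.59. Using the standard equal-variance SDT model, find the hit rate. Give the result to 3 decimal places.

hit rate = 0.621

z(false-alarm rate) = z(0.10) = -1.2816
z(H) = z(FA) + d' = -1.2816 + 1.59 = 0.3084
hit rate = Φ(0.3084) = 0.6211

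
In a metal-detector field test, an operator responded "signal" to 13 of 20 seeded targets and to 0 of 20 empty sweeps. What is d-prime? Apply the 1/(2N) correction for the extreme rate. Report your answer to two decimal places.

The false-alarm rate is 0/20 = 0, so apply the 1/(2N) correction: FA → 1/(2·20) = 0.02500.
z(H) = z(0.65000) = 0.385
z(FA) = z(0.02500) = -1.960
d' = 0.385 − (-1.960) = 2.345

d-prime = 2.35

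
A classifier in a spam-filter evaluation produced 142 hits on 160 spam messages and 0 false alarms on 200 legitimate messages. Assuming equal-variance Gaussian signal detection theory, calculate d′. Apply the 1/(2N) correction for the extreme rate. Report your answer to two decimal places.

The false-alarm rate is 0/200 = 0, so apply the 1/(2N) correction: FA → 1/(2·200) = 0.00250.
z(H) = z(0.88750) = 1.213
z(FA) = z(0.00250) = -2.807
d' = 1.213 − (-2.807) = 4.020

d′ = 4.02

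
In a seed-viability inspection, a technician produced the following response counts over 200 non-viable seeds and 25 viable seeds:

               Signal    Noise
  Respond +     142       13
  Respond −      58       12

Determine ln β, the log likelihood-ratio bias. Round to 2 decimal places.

ln β = -0.15

H = 142/200 = 0.7100
FA = 13/25 = 0.5200
z(H) = z(0.7100) = 0.553
z(FA) = z(0.5200) = 0.050
ln β = −½·[z(H)² − z(FA)²] = −0.5 × (0.306 − 0.003) = -0.1515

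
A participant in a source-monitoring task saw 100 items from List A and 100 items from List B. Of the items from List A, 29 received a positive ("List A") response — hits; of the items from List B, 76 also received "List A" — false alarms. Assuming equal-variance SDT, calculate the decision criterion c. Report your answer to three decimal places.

c = -0.076

H = 29/100 = 0.2900
FA = 76/100 = 0.7600
Φ⁻¹(H) = -0.5534
Φ⁻¹(FA) = 0.7063
c = −½·[z(H) + z(FA)] = −0.5 × (-0.5534 + 0.7063) = -0.07645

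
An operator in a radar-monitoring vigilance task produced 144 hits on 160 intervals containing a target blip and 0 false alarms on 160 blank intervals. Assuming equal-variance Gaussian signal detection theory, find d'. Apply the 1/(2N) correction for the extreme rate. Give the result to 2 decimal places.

d' = 4.02

The false-alarm rate is 0/160 = 0, so apply the 1/(2N) correction: FA → 1/(2·160) = 0.00313.
z(H) = z(0.90000) = 1.282
z(FA) = z(0.00313) = -2.734
d' = 1.282 − (-2.734) = 4.016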